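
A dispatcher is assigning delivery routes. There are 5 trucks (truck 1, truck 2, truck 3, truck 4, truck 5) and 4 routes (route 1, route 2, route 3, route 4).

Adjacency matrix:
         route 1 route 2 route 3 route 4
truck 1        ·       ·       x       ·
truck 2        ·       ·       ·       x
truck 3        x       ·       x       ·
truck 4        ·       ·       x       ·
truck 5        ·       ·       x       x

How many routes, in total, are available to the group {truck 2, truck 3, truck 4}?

The union of neighbours of {truck 2, truck 3, truck 4} is {route 1, route 3, route 4}, which has 3 elements.
Since |N(S)| = 3 ≥ |S| = 3, Hall's condition holds for this subset.

3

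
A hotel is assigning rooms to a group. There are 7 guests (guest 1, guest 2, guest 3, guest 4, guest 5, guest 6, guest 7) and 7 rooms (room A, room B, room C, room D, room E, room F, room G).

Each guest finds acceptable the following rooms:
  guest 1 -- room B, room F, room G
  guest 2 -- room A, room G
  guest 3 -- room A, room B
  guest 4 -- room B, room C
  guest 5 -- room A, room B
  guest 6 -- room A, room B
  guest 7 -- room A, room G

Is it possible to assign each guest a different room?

No

The set {guest 2, guest 3, guest 5, guest 6, guest 7} has only 3 neighbours ({room A, room B, room G}), so by Hall's theorem at most 5 of the 7 guests can be matched.
Hence no matching covers every guest.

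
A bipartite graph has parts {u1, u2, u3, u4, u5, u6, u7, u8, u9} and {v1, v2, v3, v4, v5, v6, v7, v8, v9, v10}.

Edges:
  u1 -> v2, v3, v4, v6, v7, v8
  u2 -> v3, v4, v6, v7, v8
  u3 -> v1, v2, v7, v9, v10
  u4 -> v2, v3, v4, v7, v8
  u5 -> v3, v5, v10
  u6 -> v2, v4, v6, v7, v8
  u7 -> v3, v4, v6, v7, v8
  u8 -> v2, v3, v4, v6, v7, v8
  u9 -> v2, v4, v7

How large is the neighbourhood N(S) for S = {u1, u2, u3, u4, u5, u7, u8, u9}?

The union of neighbours of {u1, u2, u3, u4, u5, u7, u8, u9} is {v1, v2, v3, v4, v5, v6, v7, v8, v9, v10}, which has 10 elements.
Since |N(S)| = 10 ≥ |S| = 8, Hall's condition holds for this subset.

10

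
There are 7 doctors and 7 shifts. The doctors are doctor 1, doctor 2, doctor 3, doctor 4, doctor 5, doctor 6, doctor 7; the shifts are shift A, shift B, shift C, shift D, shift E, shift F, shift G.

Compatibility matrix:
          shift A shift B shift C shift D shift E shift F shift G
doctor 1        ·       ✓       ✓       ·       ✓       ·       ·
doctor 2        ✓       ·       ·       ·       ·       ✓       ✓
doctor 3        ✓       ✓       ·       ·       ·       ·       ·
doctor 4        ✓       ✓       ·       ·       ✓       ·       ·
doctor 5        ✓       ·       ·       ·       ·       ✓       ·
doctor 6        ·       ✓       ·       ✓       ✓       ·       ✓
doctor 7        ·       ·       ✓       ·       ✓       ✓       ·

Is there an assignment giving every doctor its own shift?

For example, pair doctor 1–shift C, doctor 2–shift G, doctor 3–shift B, doctor 4–shift A, doctor 5–shift F, doctor 6–shift D, doctor 7–shift E.
All 7 doctors are covered.

Yes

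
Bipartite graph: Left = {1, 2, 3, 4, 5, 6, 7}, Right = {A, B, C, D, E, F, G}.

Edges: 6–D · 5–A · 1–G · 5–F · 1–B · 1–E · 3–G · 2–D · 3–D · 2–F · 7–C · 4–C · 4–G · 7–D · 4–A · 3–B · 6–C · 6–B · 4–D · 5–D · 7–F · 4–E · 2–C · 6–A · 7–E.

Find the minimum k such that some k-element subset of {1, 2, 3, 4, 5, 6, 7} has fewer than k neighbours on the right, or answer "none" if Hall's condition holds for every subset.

A matching saturating every left vertex exists, for instance 1→B, 2→F, 3→G, 4→A, 5→D, 6→C, 7→E.
By Hall's marriage theorem, this means |N(S)| ≥ |S| for every subset S, so no violating subset exists.

none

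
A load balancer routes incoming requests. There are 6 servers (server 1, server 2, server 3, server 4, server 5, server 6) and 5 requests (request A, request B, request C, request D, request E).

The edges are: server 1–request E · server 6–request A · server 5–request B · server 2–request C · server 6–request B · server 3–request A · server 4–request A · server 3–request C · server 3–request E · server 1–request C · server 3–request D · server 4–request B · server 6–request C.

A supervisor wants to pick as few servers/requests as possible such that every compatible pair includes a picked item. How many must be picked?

The 5 edges server 1–request E, server 2–request C, server 3–request D, server 4–request A, server 5–request B form a matching, so any vertex cover needs at least 5 vertices (one per matched edge).
Conversely {server 1, server 3, request A, request B, request C} meets every edge and has exactly 5 vertices, so 5 is optimal.

5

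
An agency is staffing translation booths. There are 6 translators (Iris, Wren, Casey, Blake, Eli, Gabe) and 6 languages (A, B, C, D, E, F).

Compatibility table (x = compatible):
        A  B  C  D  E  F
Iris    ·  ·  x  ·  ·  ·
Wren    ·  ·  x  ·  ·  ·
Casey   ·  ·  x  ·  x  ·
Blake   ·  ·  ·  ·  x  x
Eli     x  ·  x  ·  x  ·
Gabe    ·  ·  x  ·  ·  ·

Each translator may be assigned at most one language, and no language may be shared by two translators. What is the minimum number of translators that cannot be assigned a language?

2

A valid assignment of size 4: Iris–C, Casey–E, Blake–F, Eli–A.
The set {Iris, Wren, Gabe} has only 1 neighbour ({C}), so by Hall's theorem at most 4 of the 6 translators can be matched.
That matches 4 of the 6, leaving 2 unmatched; no matching can do better.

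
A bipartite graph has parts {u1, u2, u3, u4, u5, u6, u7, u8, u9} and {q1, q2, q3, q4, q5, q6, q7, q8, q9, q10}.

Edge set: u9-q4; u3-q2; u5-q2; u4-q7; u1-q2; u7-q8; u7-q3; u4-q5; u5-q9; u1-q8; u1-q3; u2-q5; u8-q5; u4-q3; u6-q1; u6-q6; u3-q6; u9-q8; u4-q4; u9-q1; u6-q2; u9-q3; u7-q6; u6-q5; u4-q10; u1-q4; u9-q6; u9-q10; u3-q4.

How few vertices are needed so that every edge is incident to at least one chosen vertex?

A maximum matching has 8 edges (e.g. u1–q2, u2–q5, u3–q4, u4–q7, u5–q9, u6–q1, u7–q8, u9–q6).
By König's theorem the minimum vertex cover has the same size. One such cover is {u1, u3, u4, u5, u6, u7, u9, q5}.

8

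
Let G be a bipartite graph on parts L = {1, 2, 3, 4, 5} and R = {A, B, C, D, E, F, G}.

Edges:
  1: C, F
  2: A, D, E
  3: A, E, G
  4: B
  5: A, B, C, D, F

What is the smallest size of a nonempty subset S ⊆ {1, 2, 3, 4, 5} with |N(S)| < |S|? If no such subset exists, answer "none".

none

A matching saturating every left vertex exists, for instance 1→F, 2→D, 3→E, 4→B, 5→A.
By Hall's marriage theorem, this means |N(S)| ≥ |S| for every subset S, so no violating subset exists.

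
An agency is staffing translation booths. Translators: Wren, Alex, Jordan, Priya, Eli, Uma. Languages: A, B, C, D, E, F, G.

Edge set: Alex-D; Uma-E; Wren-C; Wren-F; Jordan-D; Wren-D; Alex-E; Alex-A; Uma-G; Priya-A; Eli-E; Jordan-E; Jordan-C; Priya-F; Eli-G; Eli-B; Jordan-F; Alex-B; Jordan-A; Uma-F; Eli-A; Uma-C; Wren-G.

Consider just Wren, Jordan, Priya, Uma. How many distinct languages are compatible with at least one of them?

The union of neighbours of {Wren, Jordan, Priya, Uma} is {A, C, D, E, F, G}, which has 6 elements.
Since |N(S)| = 6 ≥ |S| = 4, Hall's condition holds for this subset.

6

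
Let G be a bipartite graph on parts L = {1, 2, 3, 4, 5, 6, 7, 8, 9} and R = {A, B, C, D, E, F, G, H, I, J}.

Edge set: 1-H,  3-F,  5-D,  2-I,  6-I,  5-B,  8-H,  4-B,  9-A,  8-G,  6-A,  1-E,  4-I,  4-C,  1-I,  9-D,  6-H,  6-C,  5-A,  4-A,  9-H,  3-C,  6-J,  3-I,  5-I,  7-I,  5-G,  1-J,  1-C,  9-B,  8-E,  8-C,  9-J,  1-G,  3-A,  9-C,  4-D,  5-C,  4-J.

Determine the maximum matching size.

8

For example, pair 1→E, 2→I, 3→F, 4→B, 5→G, 6→A, 8→C, 9→J.
The set {2, 7} has only 1 neighbour ({I}), so by Hall's theorem at most 8 of the 9 left vertices can be matched.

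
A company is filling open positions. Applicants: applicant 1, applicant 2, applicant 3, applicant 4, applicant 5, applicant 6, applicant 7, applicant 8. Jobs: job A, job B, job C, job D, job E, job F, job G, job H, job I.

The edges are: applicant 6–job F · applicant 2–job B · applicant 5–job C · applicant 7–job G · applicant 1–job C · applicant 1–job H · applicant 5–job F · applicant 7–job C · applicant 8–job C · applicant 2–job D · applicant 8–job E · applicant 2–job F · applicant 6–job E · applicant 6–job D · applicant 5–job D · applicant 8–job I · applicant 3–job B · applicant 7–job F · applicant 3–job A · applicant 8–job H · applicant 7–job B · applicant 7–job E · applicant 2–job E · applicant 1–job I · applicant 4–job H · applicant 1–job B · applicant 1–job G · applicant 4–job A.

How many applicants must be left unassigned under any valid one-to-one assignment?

One maximum matching: applicant 1→job G, applicant 2→job E, applicant 3→job B, applicant 4→job A, applicant 5→job C, applicant 6→job D, applicant 7→job F, applicant 8→job H.
This saturates every applicant, so 8 is the maximum.
That matches 8 of the 8, leaving 0 unmatched; no matching can do better.

0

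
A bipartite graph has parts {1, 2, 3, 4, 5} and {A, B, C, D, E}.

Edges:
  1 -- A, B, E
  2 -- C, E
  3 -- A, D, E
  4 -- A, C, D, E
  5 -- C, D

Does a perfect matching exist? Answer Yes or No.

For example, pair 1-B, 2-E, 3-A, 4-D, 5-C.
Every left vertex is matched, so this is a perfect matching.

Yes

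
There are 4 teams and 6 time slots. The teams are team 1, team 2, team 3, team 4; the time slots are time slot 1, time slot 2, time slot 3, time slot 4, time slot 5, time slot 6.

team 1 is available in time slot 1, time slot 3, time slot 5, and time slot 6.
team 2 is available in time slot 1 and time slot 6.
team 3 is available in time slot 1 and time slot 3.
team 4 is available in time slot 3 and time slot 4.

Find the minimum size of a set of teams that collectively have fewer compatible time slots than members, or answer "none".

A matching saturating every team exists, for instance team 1→time slot 5, team 2→time slot 6, team 3→time slot 3, team 4→time slot 4.
By Hall's marriage theorem, this means |N(S)| ≥ |S| for every subset S, so no violating subset exists.

none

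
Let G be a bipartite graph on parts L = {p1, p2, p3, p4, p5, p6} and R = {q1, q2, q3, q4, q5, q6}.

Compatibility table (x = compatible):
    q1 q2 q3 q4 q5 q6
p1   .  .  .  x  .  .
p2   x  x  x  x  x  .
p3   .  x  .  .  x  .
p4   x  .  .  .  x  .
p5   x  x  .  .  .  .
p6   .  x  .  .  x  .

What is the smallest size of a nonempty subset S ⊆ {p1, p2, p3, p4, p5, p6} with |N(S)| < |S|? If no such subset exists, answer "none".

Take S = {p3, p4, p5, p6}. Its neighbourhood is {q1, q2, q5}, so |N(S)| = 3 < |S| = 4.
Every subset of size less than 4 has at least as many neighbours as members, so 4 is the minimum.

4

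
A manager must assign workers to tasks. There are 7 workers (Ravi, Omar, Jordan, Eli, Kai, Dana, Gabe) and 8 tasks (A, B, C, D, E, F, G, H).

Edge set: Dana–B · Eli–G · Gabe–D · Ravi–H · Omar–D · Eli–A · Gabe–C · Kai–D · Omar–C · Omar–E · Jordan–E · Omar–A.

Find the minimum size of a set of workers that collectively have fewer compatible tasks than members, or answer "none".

A matching saturating every worker exists, for instance Ravi→H, Omar→A, Jordan→E, Eli→G, Kai→D, Dana→B, Gabe→C.
By Hall's marriage theorem, this means |N(S)| ≥ |S| for every subset S, so no violating subset exists.

none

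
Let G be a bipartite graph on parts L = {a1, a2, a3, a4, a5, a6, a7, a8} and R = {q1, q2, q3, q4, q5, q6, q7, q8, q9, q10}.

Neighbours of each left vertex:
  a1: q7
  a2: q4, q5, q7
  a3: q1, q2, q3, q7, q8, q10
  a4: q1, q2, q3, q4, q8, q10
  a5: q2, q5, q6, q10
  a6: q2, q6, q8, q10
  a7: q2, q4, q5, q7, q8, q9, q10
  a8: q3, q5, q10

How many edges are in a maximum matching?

One maximum matching: a1→q7, a2→q5, a3→q1, a4→q4, a5→q2, a6→q8, a7→q9, a8→q10.
All 8 left vertices are matched, so no larger matching exists.

8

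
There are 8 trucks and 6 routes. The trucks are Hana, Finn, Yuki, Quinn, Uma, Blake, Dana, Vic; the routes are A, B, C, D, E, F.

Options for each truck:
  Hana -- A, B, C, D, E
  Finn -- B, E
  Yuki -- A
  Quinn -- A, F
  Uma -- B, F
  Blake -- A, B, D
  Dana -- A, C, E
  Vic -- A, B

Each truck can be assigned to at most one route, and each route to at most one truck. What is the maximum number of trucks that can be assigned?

One maximum matching: Hana→C, Finn→E, Yuki→A, Quinn→F, Uma→B, Blake→D.
The set {Hana, Finn, Yuki, Quinn, Uma, Blake, Dana, Vic} has only 6 neighbours ({A, B, C, D, E, F}), so by Hall's theorem at most 6 of the 8 trucks can be matched.

6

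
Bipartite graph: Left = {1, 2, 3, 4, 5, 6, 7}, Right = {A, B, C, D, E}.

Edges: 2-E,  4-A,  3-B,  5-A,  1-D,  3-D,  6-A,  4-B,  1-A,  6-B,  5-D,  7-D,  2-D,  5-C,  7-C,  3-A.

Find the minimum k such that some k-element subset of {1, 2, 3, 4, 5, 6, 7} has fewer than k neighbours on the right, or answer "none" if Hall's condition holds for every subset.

4

Take S = {1, 3, 4, 6}. Its neighbourhood is {A, B, D}, so |N(S)| = 3 < |S| = 4.
Every subset of size less than 4 has at least as many neighbours as members, so 4 is the minimum.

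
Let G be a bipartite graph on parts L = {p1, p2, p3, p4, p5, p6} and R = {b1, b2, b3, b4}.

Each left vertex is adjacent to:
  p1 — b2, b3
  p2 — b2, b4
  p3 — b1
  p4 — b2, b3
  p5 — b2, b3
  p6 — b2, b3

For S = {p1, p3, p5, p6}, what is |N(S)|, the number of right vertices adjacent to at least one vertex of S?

3

The union of neighbours of {p1, p3, p5, p6} is {b1, b2, b3}, which has 3 elements.
Since |N(S)| = 3 < |S| = 4, Hall's condition fails for this subset.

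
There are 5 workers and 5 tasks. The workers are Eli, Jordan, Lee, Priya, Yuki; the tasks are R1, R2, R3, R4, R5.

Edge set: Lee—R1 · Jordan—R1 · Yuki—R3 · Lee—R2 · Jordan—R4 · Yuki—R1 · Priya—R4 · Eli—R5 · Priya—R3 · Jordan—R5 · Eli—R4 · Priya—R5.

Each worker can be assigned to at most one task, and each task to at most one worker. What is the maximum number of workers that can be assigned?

5

A valid assignment of size 5: Eli–R5, Jordan–R1, Lee–R2, Priya–R4, Yuki–R3.
This saturates every worker, so 5 is the maximum.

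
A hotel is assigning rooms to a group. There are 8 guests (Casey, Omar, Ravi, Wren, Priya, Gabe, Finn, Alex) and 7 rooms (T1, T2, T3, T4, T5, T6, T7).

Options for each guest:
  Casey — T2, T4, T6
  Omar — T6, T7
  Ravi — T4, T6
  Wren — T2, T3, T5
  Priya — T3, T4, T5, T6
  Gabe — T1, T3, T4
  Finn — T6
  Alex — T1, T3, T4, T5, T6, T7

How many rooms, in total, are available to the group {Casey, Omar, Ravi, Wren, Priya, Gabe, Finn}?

The union of neighbours of {Casey, Omar, Ravi, Wren, Priya, Gabe, Finn} is {T1, T2, T3, T4, T5, T6, T7}, which has 7 elements.
Since |N(S)| = 7 ≥ |S| = 7, Hall's condition holds for this subset.

7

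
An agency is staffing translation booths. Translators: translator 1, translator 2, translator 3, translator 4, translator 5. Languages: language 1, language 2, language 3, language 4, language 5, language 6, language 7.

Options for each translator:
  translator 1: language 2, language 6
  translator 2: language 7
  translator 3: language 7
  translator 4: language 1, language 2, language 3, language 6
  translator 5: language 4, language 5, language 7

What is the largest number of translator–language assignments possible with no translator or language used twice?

4

A valid assignment of size 4: translator 1-language 2, translator 2-language 7, translator 4-language 6, translator 5-language 4.
The set {translator 2, translator 3} has only 1 neighbour ({language 7}), so by Hall's theorem at most 4 of the 5 translators can be matched.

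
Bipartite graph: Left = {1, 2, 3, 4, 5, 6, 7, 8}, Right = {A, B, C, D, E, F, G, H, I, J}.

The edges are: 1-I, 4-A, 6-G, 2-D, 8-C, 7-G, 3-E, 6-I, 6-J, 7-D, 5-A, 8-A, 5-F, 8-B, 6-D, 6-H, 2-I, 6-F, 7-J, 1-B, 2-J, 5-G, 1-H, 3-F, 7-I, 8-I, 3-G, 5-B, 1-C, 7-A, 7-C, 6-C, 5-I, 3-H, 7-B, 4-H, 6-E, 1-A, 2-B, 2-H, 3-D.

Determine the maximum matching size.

A valid assignment of size 8: 1→A, 2→D, 3→E, 4→H, 5→G, 6→J, 7→B, 8→I.
This saturates every left vertex, so 8 is the maximum.

8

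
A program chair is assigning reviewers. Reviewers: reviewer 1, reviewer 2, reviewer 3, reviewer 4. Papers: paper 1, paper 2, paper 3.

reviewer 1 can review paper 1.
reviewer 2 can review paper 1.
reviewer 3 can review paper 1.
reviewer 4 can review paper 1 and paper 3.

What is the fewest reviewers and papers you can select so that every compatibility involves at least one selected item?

{reviewer 4, paper 1} is a vertex cover of size 2: every edge has an endpoint in this set.
No smaller cover exists because reviewer 1–paper 1, reviewer 4–paper 3 is a matching of size 2, and a cover must include an endpoint of each of these disjoint edges (König's theorem).

2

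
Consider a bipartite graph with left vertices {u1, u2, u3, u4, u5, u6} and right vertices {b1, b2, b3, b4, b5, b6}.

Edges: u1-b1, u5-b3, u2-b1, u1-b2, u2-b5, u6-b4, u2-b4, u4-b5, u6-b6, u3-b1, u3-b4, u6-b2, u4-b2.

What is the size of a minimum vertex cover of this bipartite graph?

The 6 edges u1–b2, u2–b4, u3–b1, u4–b5, u5–b3, u6–b6 form a matching, so any vertex cover needs at least 6 vertices (one per matched edge).
Conversely {u1, u2, u3, u4, u5, u6} meets every edge and has exactly 6 vertices, so 6 is optimal.

6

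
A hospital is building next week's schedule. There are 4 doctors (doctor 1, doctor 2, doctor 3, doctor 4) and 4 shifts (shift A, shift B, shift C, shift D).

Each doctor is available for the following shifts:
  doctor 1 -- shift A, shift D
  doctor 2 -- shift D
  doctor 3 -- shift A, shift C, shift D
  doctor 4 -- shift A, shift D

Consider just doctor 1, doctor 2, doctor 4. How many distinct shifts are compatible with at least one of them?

The union of neighbours of {doctor 1, doctor 2, doctor 4} is {shift A, shift D}, which has 2 elements.
Since |N(S)| = 2 < |S| = 3, Hall's condition fails for this subset.

2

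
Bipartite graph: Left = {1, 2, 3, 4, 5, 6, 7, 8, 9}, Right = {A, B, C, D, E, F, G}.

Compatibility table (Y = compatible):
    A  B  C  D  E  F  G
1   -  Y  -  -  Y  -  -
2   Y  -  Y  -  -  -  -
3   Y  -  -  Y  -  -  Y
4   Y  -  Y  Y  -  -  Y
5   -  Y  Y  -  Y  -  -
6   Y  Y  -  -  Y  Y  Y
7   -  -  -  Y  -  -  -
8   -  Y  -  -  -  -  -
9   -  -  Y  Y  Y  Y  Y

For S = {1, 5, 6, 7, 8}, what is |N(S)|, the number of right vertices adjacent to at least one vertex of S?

The union of neighbours of {1, 5, 6, 7, 8} is {A, B, C, D, E, F, G}, which has 7 elements.
Since |N(S)| = 7 ≥ |S| = 5, Hall's condition holds for this subset.

7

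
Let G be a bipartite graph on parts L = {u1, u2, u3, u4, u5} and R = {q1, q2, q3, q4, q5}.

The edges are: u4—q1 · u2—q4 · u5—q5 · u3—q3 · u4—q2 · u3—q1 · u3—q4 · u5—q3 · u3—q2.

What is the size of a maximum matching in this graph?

For example, pair u2-q4, u3-q3, u4-q2, u5-q5.
The set {u1} has only 0 neighbours (∅), so by Hall's theorem at most 4 of the 5 left vertices can be matched.

4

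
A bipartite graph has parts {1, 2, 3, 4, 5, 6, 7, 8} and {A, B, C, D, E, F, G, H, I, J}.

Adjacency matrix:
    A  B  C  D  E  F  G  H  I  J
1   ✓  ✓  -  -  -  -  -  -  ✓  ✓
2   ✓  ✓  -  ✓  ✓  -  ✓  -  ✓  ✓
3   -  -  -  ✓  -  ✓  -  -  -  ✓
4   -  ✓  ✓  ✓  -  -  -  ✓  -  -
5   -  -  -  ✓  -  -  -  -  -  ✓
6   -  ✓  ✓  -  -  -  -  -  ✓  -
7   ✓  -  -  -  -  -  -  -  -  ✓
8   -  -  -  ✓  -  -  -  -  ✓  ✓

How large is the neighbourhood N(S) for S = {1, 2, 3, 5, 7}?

8

The union of neighbours of {1, 2, 3, 5, 7} is {A, B, D, E, F, G, I, J}, which has 8 elements.
Since |N(S)| = 8 ≥ |S| = 5, Hall's condition holds for this subset.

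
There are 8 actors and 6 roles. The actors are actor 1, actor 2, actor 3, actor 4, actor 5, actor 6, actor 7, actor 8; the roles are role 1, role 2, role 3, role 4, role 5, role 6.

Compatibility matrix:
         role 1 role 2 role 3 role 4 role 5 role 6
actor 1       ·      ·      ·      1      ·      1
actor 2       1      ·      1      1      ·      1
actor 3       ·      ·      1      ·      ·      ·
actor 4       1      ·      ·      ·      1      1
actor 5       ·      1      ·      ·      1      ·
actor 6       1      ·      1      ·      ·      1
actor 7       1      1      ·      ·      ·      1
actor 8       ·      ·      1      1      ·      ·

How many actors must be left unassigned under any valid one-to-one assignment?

2

For example, pair actor 1–role 4, actor 2–role 6, actor 3–role 3, actor 4–role 5, actor 5–role 2, actor 6–role 1.
The set {actor 1, actor 2, actor 3, actor 4, actor 5, actor 6, actor 7, actor 8} has only 6 neighbours ({role 1, role 2, role 3, role 4, role 5, role 6}), so by Hall's theorem at most 6 of the 8 actors can be matched.
That matches 6 of the 8, leaving 2 unmatched; no matching can do better.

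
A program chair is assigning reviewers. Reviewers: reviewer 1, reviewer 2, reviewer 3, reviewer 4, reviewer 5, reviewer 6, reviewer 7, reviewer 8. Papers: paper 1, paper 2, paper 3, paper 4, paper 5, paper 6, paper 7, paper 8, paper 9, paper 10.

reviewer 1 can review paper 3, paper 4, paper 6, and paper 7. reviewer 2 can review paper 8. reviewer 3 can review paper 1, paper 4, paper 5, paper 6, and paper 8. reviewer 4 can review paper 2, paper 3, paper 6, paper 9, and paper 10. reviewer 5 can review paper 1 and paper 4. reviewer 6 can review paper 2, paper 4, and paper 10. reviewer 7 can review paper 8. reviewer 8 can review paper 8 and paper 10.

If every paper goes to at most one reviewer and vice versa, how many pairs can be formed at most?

One maximum matching: reviewer 1→paper 7, reviewer 2→paper 8, reviewer 3→paper 6, reviewer 4→paper 2, reviewer 5→paper 1, reviewer 6→paper 4, reviewer 8→paper 10.
The set {reviewer 2, reviewer 7} has only 1 neighbour ({paper 8}), so by Hall's theorem at most 7 of the 8 reviewers can be matched.

7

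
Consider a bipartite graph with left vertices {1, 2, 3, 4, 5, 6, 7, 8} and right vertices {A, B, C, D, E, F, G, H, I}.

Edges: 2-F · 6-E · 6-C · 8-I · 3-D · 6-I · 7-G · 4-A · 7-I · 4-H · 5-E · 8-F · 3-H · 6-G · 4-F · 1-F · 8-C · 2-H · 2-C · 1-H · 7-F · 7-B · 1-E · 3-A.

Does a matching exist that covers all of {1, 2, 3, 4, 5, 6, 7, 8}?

Yes

For example, pair 1-H, 2-C, 3-D, 4-A, 5-E, 6-G, 7-B, 8-F.
Every left vertex is matched, so this matching saturates all of them.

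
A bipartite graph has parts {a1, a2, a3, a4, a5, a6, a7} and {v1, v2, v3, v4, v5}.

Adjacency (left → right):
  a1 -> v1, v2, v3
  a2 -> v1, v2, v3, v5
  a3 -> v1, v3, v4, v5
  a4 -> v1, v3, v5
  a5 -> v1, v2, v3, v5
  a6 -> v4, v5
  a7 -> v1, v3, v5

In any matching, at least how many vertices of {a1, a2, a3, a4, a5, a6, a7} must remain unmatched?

One maximum matching: a1→v1, a2→v5, a3→v4, a4→v3, a5→v2.
The set {a1, a2, a3, a4, a5, a6, a7} has only 5 neighbours ({v1, v2, v3, v4, v5}), so by Hall's theorem at most 5 of the 7 left vertices can be matched.
That matches 5 of the 7, leaving 2 unmatched; no matching can do better.

2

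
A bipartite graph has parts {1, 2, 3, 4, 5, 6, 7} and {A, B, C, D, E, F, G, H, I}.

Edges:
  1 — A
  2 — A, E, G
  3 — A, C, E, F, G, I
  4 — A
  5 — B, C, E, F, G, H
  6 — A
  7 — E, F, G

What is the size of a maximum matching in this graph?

For example, pair 1-A, 2-G, 3-F, 5-H, 7-E.
The set {1, 4, 6} has only 1 neighbour ({A}), so by Hall's theorem at most 5 of the 7 left vertices can be matched.

5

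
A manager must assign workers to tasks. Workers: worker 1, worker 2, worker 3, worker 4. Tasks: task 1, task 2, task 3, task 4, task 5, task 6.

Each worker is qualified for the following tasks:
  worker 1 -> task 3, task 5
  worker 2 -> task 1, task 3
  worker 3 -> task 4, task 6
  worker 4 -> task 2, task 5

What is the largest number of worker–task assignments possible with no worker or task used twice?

4

A valid assignment of size 4: worker 1→task 5, worker 2→task 1, worker 3→task 6, worker 4→task 2.
All 4 workers are matched, so no larger matching exists.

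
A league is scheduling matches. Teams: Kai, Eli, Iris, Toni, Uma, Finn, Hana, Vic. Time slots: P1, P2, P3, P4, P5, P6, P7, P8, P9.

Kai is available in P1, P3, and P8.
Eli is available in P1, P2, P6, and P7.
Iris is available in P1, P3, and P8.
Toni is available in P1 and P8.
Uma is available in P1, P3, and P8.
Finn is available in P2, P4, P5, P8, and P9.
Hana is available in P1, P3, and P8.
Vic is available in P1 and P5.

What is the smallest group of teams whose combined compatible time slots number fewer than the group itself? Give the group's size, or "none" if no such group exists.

Take S = {Kai, Iris, Toni, Uma}. Its neighbourhood is {P1, P3, P8}, so |N(S)| = 3 < |S| = 4.
Every subset of size less than 4 has at least as many neighbours as members, so 4 is the minimum.

4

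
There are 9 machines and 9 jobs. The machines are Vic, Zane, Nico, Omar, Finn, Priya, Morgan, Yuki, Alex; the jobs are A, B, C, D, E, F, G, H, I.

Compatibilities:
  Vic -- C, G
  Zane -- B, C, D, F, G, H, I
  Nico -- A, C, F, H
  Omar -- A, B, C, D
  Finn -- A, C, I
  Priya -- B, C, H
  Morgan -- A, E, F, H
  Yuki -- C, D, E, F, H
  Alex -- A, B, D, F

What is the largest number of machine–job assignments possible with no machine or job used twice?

A valid assignment of size 9: Vic–G, Zane–H, Nico–A, Omar–D, Finn–I, Priya–C, Morgan–E, Yuki–F, Alex–B.
All 9 machines are matched, so no larger matching exists.

9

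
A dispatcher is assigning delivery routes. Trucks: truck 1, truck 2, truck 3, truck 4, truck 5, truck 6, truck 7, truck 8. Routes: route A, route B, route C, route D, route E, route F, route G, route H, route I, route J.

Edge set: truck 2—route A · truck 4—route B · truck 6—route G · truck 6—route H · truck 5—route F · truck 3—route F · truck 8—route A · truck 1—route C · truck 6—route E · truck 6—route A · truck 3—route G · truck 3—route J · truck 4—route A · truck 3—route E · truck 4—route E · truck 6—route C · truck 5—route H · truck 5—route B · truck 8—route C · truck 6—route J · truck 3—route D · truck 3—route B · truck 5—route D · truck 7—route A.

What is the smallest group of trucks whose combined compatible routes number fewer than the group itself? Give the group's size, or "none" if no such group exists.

2

Take S = {truck 2, truck 7}. Its neighbourhood is {route A}, so |N(S)| = 1 < |S| = 2.
No single vertex violates Hall's condition since each has at least one neighbour, so 2 is the minimum.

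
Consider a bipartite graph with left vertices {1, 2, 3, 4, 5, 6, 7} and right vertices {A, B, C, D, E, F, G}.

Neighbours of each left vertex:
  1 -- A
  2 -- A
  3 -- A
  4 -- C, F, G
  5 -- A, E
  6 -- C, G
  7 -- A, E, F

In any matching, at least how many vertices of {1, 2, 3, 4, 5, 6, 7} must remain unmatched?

2

One maximum matching: 1→A, 4→C, 5→E, 6→G, 7→F.
The set {1, 2, 3} has only 1 neighbour ({A}), so by Hall's theorem at most 5 of the 7 left vertices can be matched.
That matches 5 of the 7, leaving 2 unmatched; no matching can do better.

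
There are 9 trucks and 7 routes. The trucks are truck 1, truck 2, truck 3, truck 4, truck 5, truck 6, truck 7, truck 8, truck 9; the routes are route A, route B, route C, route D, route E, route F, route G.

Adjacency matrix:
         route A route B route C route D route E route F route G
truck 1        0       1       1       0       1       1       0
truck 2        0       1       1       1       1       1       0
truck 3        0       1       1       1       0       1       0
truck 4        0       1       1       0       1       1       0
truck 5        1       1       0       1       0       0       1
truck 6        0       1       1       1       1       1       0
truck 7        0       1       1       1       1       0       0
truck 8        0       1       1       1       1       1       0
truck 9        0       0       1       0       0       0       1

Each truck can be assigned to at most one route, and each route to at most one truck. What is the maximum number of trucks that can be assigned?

7

A valid assignment of size 7: truck 1-route B, truck 2-route C, truck 3-route D, truck 4-route F, truck 5-route A, truck 6-route E, truck 9-route G.
The set {truck 1, truck 2, truck 3, truck 4, truck 6, truck 7, truck 8} has only 5 neighbours ({route B, route C, route D, route E, route F}), so by Hall's theorem at most 7 of the 9 trucks can be matched.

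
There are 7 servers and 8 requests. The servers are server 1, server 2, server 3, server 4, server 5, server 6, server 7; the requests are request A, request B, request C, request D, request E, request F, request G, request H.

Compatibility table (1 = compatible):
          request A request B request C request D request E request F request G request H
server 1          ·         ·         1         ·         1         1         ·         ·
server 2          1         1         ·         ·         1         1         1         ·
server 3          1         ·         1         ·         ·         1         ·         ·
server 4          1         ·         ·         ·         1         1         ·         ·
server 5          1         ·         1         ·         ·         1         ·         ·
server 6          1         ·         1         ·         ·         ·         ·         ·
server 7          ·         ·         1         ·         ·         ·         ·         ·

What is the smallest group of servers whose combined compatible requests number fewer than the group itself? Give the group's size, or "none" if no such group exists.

4

Take S = {server 3, server 5, server 6, server 7}. Its neighbourhood is {request A, request C, request F}, so |N(S)| = 3 < |S| = 4.
Every subset of size less than 4 has at least as many neighbours as members, so 4 is the minimum.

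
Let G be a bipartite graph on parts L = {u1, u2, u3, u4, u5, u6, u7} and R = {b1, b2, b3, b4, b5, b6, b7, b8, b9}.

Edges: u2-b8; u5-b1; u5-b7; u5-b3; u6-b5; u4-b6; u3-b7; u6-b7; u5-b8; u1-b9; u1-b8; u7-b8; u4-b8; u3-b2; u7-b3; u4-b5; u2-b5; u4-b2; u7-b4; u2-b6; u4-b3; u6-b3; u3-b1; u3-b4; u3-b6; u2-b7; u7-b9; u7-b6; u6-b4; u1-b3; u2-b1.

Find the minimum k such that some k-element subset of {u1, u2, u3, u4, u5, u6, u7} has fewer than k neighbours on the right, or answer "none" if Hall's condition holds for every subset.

none

A matching saturating every left vertex exists, for instance u1→b9, u2→b5, u3→b1, u4→b6, u5→b3, u6→b7, u7→b8.
By Hall's marriage theorem, this means |N(S)| ≥ |S| for every subset S, so no violating subset exists.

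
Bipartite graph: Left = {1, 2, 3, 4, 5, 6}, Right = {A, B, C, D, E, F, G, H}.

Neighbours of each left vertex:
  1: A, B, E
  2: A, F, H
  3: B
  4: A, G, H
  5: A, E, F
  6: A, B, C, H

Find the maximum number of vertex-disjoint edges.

One maximum matching: 1–A, 2–F, 3–B, 4–G, 5–E, 6–C.
All 6 left vertices are matched, so no larger matching exists.

6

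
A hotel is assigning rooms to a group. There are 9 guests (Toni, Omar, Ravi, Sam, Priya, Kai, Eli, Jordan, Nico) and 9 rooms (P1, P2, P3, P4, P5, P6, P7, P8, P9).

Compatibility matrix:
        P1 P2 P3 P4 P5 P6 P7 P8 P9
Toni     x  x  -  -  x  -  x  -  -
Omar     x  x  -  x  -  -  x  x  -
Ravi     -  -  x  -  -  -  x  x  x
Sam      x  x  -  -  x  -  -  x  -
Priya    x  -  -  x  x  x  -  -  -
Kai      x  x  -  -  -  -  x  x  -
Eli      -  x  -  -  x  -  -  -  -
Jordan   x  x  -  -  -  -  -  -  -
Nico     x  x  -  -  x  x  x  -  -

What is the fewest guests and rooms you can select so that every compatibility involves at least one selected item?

8

{Ravi, P1, P2, P4, P5, P6, P7, P8} is a vertex cover of size 8: every edge has an endpoint in this set.
No smaller cover exists because Toni–P2, Omar–P4, Ravi–P9, Sam–P8, Priya–P6, Kai–P7, Eli–P5, Jordan–P1 is a matching of size 8, and a cover must include an endpoint of each of these disjoint edges (König's theorem).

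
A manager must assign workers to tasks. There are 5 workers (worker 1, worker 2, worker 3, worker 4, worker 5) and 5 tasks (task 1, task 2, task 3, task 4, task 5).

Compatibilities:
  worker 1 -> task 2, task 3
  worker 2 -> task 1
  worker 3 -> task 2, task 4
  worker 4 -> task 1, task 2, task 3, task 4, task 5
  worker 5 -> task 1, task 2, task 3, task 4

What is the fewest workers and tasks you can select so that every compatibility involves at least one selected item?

5

The 5 edges worker 1–task 3, worker 2–task 1, worker 3–task 4, worker 4–task 5, worker 5–task 2 form a matching, so any vertex cover needs at least 5 vertices (one per matched edge).
Conversely {worker 1, worker 2, worker 3, worker 4, worker 5} meets every edge and has exactly 5 vertices, so 5 is optimal.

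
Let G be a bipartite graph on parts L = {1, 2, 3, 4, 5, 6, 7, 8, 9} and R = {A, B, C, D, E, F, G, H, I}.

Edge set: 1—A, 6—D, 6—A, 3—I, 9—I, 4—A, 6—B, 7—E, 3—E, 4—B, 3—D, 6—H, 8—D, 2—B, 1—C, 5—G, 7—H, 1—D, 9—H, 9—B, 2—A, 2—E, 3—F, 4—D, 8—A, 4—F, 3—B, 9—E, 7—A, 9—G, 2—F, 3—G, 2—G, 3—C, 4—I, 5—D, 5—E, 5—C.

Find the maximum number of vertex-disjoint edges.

9

A valid assignment of size 9: 1→C, 2→A, 3→I, 4→F, 5→E, 6→B, 7→H, 8→D, 9→G.
All 9 left vertices are matched, so no larger matching exists.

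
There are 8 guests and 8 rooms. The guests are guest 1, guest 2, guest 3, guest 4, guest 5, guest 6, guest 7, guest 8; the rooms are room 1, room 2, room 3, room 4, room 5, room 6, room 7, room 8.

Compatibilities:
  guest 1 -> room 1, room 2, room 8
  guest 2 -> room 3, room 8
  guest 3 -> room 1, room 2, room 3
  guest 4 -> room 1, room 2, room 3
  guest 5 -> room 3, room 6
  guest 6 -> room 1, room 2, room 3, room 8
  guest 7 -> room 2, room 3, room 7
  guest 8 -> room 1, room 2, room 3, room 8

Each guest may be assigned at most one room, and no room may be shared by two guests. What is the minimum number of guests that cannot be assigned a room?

2

One maximum matching: guest 1–room 2, guest 2–room 8, guest 3–room 1, guest 4–room 3, guest 5–room 6, guest 7–room 7.
The set {guest 1, guest 2, guest 3, guest 4, guest 6, guest 8} has only 4 neighbours ({room 1, room 2, room 3, room 8}), so by Hall's theorem at most 6 of the 8 guests can be matched.
That matches 6 of the 8, leaving 2 unmatched; no matching can do better.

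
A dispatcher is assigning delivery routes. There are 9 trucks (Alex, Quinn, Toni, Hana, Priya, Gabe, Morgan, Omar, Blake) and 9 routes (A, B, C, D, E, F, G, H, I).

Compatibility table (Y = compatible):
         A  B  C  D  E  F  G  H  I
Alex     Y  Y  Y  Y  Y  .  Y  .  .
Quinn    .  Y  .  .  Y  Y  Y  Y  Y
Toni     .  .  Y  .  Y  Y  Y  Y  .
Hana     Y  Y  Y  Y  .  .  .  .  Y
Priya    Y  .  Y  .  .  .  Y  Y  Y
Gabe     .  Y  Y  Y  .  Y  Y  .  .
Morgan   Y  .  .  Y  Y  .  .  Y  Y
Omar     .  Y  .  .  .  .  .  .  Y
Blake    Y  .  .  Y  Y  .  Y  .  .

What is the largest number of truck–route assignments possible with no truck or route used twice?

For example, pair Alex→C, Quinn→H, Toni→F, Hana→D, Priya→G, Gabe→B, Morgan→A, Omar→I, Blake→E.
All 9 trucks are matched, so no larger matching exists.

9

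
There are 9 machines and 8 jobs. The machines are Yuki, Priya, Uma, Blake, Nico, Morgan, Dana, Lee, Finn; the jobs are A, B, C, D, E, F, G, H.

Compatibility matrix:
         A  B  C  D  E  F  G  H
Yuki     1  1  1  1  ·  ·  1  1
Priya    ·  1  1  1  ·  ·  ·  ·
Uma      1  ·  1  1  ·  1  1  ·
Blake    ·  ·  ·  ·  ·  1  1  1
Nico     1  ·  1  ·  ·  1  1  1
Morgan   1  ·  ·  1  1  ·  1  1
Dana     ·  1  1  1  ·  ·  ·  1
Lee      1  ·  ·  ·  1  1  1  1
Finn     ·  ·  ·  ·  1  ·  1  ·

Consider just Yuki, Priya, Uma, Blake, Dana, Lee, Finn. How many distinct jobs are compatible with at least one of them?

8

The union of neighbours of {Yuki, Priya, Uma, Blake, Dana, Lee, Finn} is {A, B, C, D, E, F, G, H}, which has 8 elements.
Since |N(S)| = 8 ≥ |S| = 7, Hall's condition holds for this subset.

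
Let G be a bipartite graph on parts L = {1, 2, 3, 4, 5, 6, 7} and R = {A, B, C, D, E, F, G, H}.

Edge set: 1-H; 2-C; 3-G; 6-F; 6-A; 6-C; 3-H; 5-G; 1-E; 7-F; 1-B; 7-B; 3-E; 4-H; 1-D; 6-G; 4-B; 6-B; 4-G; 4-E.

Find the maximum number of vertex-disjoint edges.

7

For example, pair 1–D, 2–C, 3–E, 4–H, 5–G, 6–A, 7–B.
This saturates every left vertex, so 7 is the maximum.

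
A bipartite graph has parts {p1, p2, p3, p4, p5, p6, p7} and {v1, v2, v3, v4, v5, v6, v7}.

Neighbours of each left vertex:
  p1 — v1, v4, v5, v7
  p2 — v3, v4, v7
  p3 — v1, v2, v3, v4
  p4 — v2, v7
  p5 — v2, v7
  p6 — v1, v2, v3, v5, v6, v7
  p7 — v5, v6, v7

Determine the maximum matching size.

For example, pair p1→v5, p2→v4, p3→v1, p4→v7, p5→v2, p6→v3, p7→v6.
All 7 left vertices are matched, so no larger matching exists.

7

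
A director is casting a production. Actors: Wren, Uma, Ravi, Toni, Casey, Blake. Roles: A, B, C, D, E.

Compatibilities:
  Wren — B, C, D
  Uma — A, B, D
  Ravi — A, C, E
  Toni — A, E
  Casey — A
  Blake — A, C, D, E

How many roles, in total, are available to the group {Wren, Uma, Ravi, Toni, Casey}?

The union of neighbours of {Wren, Uma, Ravi, Toni, Casey} is {A, B, C, D, E}, which has 5 elements.
Since |N(S)| = 5 ≥ |S| = 5, Hall's condition holds for this subset.

5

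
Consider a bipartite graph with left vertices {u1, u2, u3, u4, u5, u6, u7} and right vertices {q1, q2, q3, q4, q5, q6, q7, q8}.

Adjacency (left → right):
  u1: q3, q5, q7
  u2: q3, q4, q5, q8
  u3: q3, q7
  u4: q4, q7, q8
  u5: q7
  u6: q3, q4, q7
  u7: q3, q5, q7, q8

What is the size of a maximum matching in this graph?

For example, pair u1-q5, u2-q4, u3-q3, u4-q8, u5-q7.
The set {u1, u2, u3, u4, u5, u6, u7} has only 5 neighbours ({q3, q4, q5, q7, q8}), so by Hall's theorem at most 5 of the 7 left vertices can be matched.

5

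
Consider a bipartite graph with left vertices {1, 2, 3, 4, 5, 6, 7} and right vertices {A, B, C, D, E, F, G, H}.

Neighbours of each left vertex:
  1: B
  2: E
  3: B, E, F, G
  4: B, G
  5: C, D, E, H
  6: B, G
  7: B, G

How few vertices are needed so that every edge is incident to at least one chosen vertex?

A maximum matching has 5 edges (e.g. 1–B, 2–E, 3–F, 4–G, 5–C).
By König's theorem the minimum vertex cover has the same size. One such cover is {2, 3, 5, B, G}.

5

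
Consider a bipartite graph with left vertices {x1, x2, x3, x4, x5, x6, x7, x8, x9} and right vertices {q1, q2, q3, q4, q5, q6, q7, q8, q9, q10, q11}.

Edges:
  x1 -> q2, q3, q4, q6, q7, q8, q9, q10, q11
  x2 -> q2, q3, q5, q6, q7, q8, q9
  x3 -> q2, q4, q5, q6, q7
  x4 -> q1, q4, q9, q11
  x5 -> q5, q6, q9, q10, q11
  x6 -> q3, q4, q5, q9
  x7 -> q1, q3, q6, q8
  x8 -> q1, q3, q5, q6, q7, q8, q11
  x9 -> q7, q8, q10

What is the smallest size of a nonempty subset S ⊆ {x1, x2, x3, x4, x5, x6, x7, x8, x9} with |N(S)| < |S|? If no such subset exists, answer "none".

A matching saturating every left vertex exists, for instance x1→q4, x2→q9, x3→q2, x4→q1, x5→q11, x6→q5, x7→q6, x8→q7, x9→q8.
By Hall's marriage theorem, this means |N(S)| ≥ |S| for every subset S, so no violating subset exists.

none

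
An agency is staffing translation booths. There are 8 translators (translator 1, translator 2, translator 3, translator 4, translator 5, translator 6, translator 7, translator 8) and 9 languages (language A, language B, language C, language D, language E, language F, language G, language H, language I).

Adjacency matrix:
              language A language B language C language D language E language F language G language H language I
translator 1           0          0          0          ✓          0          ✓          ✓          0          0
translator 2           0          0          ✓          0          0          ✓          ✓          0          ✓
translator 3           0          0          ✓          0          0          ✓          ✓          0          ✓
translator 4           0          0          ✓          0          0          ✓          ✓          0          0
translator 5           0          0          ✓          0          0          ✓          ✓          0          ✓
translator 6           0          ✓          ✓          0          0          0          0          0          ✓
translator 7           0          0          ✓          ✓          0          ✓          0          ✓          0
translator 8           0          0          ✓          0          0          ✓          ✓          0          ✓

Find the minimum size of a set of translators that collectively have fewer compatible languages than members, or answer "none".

Take S = {translator 2, translator 3, translator 4, translator 5, translator 8}. Its neighbourhood is {language C, language F, language G, language I}, so |N(S)| = 4 < |S| = 5.
Every subset of size less than 5 has at least as many neighbours as members, so 5 is the minimum.

5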